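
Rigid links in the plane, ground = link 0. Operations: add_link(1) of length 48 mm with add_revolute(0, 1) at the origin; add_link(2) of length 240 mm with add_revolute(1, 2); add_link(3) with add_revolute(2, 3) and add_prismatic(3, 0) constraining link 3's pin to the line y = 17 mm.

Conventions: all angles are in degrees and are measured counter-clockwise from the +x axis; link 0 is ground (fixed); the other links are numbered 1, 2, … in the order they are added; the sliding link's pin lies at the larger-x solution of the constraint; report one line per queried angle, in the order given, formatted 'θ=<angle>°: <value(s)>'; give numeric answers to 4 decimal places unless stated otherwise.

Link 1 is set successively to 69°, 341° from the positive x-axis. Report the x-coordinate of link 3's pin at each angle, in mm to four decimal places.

geometry: r = 48 mm, L = 240 mm, e = 17 mm
θ=69°: crank pin P = (r cos θ, r sin θ) = (17.201662, 44.811860)
θ=69°: h = r sin θ − e = 44.811860 − 17 = 27.811860
θ=69°: x = r cos θ + √(L² − h²) = 17.201662 + 238.383096 = 255.584757
θ=341°: crank pin P = (r cos θ, r sin θ) = (45.384892, -15.627271)
θ=341°: h = r sin θ − e = -15.627271 − 17 = -32.627271
θ=341°: x = r cos θ + √(L² − h²) = 45.384892 + 237.771868 = 283.156760

θ=69°: 255.5848
θ=341°: 283.1568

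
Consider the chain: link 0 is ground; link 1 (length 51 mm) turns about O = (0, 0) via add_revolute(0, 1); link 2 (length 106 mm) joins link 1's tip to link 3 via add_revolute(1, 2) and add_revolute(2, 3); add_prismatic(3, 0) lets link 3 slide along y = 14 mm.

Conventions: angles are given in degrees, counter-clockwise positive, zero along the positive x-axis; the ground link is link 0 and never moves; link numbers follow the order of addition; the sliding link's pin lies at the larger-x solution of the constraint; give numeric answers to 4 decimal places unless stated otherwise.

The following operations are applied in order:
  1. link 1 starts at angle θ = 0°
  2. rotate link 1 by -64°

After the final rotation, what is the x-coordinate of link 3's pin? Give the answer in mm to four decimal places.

geometry: r = 51 mm, L = 106 mm, e = 14 mm; θ starts at 0°
rotate link 1 by -64°: θ ← 0° -64° = -64°
crank pin P = (r cos θ, r sin θ) = (22.356928, -45.838496)
h = r sin θ − e = -45.838496 − 14 = -59.838496
x = r cos θ + √(L² − h²) = 22.356928 + 87.494882 = 109.851810

109.8518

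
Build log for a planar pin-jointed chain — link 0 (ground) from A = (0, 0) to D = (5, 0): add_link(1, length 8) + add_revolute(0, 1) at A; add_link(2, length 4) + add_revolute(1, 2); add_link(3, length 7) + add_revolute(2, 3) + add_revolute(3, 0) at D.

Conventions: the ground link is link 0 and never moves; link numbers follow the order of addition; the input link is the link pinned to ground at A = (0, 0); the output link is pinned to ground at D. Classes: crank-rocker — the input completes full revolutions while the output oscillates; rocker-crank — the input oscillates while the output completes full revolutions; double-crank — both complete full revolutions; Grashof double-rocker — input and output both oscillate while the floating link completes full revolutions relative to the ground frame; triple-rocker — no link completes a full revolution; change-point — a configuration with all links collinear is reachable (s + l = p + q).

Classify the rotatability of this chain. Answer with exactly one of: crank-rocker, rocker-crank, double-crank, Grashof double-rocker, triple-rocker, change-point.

lengths: ground=5, input=8, coupler=4, output=7
sorted: s=4 (shortest), l=8 (longest), p+q=12
s + l = 12 vs p + q = 12
s + l = p + q → change-point (collinear configuration reachable)

change-point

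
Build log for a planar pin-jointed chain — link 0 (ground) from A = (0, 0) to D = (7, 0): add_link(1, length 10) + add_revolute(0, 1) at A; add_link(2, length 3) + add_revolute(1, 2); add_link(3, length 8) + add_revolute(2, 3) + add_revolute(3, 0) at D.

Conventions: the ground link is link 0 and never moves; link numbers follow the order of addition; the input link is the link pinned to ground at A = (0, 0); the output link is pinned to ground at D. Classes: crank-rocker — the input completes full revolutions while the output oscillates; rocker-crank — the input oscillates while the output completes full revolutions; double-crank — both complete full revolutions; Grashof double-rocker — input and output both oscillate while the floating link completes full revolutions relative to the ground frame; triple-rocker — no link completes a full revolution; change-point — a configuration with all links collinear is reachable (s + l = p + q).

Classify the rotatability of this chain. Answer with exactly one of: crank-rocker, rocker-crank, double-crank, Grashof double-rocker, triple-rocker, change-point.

lengths: ground=7, input=10, coupler=3, output=8
sorted: s=3 (shortest), l=10 (longest), p+q=15
s + l = 13 vs p + q = 15
s + l < p + q (Grashof) with shortest = coupler link → Grashof double-rocker

Grashof double-rocker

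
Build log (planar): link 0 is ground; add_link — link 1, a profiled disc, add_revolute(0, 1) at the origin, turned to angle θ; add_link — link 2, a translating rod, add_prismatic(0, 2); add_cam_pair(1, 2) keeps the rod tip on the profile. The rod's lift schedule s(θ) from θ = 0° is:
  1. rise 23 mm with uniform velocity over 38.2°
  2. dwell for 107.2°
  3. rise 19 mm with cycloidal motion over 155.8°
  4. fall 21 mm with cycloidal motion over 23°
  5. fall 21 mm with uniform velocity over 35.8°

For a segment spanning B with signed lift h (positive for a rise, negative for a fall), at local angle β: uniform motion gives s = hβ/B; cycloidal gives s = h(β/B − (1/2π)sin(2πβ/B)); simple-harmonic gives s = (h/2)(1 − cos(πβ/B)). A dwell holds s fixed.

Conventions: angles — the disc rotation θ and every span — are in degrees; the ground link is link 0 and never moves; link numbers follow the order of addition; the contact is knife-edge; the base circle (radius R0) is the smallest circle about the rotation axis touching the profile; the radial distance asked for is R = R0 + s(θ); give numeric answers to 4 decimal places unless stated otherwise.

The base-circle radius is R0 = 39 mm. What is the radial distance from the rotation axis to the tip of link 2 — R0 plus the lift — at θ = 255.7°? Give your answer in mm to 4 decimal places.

seg 1 [0°–38.2°] uniform, h=23: full span → s += 23 → s = 23.0000
seg 2 [38.2°–145.4°] dwell: s stays 23.0000
seg 3 [145.4°–301.2°] cycloidal, h=19: θ=255.7° here. β=110.3, B=155.8. 19·(0.7080 − sin(2π·0.7080)/(2π)) = 16.3703 → s = 39.3703
R = R0 + s = 39 + 39.3703 = 78.3703

78.3703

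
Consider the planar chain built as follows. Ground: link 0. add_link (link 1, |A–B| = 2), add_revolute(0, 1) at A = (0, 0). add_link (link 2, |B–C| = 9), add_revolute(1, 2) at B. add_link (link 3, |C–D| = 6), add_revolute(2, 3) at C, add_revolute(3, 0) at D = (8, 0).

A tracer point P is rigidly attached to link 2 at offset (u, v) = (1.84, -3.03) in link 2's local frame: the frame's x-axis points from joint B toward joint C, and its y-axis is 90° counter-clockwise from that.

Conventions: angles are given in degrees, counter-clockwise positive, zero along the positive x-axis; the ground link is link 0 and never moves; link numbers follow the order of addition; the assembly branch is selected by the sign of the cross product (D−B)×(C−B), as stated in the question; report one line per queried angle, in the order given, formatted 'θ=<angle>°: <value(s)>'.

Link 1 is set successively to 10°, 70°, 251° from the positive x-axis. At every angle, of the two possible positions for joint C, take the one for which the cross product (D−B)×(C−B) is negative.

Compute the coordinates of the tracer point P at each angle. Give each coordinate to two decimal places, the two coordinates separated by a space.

A=(0,0), D=(8.00,0)
θ=10°: B = A + 2.00·(cos10°, sin10°) = (1.9696, 0.3473)
θ=10°: |BD| = 6.0404
θ=10°: circle(B,9.00) ∩ circle(D,6.00): a=6.7451, h=5.9585
θ=10°:   candidates: C₊=(9.0462,5.9081) cross=35.991; C₋=(8.3610,-5.9891) cross=-35.991
θ=10°:   branch - wants cross < 0 → take C=(8.3610,-5.9891) (cross=-35.991)
θ=10°: ex = (C−B)/|BC| = (0.7102,-0.7040); ey = (0.7040,0.7102)
θ=10°: P = B + 1.84·ex + -3.03·ey = (1.1430,-3.0999)
θ=70°: B = A + 2.00·(cos70°, sin70°) = (0.6840, 1.8794)
θ=70°: |BD| = 7.5535
θ=70°: circle(B,9.00) ∩ circle(D,6.00): a=6.7555, h=5.9467
θ=70°:   candidates: C₊=(8.7067,5.9582) cross=44.918; C₋=(5.7475,-5.5611) cross=-44.918
θ=70°:   branch - wants cross < 0 → take C=(5.7475,-5.5611) (cross=-44.918)
θ=70°: ex = (C−B)/|BC| = (0.5626,-0.8267); ey = (0.8267,0.5626)
θ=70°: P = B + 1.84·ex + -3.03·ey = (-0.7857,-1.3465)
θ=251°: B = A + 2.00·(cos251°, sin251°) = (-0.6511, -1.8910)
θ=251°: |BD| = 8.8554
θ=251°: circle(B,9.00) ∩ circle(D,6.00): a=6.9685, h=5.6956
θ=251°:   candidates: C₊=(4.9404,5.1613) cross=50.437; C₋=(7.3729,-5.9671) cross=-50.437
θ=251°:   branch - wants cross < 0 → take C=(7.3729,-5.9671) (cross=-50.437)
θ=251°: ex = (C−B)/|BC| = (0.8916,-0.4529); ey = (0.4529,0.8916)
θ=251°: P = B + 1.84·ex + -3.03·ey = (-0.3830,-5.4258)

θ=10°: 1.14 -3.10
θ=70°: -0.79 -1.35
θ=251°: -0.38 -5.43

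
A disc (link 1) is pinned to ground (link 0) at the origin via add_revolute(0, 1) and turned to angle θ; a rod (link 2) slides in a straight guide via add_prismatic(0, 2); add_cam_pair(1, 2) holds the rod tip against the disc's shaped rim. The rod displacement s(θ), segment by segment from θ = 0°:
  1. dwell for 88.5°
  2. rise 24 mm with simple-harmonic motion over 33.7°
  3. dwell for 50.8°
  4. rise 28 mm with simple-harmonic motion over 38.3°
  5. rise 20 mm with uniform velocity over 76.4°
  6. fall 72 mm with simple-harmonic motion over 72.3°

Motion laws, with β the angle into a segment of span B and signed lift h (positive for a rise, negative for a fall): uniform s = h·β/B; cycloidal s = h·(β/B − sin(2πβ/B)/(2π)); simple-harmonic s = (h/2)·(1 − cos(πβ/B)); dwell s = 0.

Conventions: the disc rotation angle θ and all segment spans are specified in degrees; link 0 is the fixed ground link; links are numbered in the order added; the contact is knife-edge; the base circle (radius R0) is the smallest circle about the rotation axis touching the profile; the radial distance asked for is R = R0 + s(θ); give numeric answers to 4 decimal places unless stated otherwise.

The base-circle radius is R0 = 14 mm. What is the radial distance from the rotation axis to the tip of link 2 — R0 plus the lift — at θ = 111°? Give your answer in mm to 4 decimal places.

segment 1 (0° to 88.5°, dwell): s unchanged at 0.0000
θ = 111° falls in segment 2 (88.5° to 122.2°, simple-harmonic, h = 24): β = 111 − 88.5 = 22.5°, B = 33.7°; Δs = 24/2·(1 − cos(π·0.6677)) = 18.0323; s = 0.0000 + 18.0323 = 18.0323
R = R0 + s = 14 + 18.0323 = 32.0323

32.0323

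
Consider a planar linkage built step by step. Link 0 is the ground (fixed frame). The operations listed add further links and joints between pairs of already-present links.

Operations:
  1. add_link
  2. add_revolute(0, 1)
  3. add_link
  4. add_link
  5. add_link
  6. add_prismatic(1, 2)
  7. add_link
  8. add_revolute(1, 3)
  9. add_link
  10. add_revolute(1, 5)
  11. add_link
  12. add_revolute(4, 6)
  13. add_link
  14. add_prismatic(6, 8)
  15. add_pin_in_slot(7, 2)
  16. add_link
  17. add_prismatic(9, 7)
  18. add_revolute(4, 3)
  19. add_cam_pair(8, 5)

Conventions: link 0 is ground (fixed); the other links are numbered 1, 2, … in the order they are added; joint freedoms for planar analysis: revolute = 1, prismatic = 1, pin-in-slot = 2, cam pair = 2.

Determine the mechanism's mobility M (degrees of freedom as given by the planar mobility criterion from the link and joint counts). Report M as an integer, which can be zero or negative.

link 0 = ground. State L|J1|J2 = 1|0|0
+link1  2|0|0
R(0,1) f=1→J1  2|1|0
+link2  3|1|0
+link3  4|1|0
+link4  5|1|0
P(1,2) f=1→J1  5|2|0
+link5  6|2|0
R(1,3) f=1→J1  6|3|0
+link6  7|3|0
R(1,5) f=1→J1  7|4|0
+link7  8|4|0
R(4,6) f=1→J1  8|5|0
+link8  9|5|0
P(6,8) f=1→J1  9|6|0
PS(7,2) f=2→J2  9|6|1
+link9  10|6|1
P(9,7) f=1→J1  10|7|1
R(4,3) f=1→J1  10|8|1
C(8,5) f=2→J2  10|8|2
M = 3(10−1)−2·8−2 = 27−16−2 = 9

M = 9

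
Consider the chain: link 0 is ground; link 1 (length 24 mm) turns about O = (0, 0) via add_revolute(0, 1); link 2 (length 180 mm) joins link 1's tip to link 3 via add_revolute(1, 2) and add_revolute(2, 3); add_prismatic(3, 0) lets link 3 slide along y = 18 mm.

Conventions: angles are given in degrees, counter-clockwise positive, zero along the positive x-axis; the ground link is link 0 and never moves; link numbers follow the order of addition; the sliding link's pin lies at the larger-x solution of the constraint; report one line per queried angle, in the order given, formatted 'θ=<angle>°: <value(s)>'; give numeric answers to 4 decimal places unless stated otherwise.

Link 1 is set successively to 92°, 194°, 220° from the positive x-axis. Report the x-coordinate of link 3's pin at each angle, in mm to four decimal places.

geometry: r = 24 mm, L = 180 mm, e = 18 mm
θ=92°: crank pin P = (r cos θ, r sin θ) = (-0.837588, 23.985380)
θ=92°: h = r sin θ − e = 23.985380 − 18 = 5.985380
θ=92°: x = r cos θ + √(L² − h²) = -0.837588 + 179.900459 = 179.062871
θ=194°: crank pin P = (r cos θ, r sin θ) = (-23.287097, -5.806125)
θ=194°: h = r sin θ − e = -5.806125 − 18 = -23.806125
θ=194°: x = r cos θ + √(L² − h²) = -23.287097 + 178.418801 = 155.131703
θ=220°: crank pin P = (r cos θ, r sin θ) = (-18.385067, -15.426903)
θ=220°: h = r sin θ − e = -15.426903 − 18 = -33.426903
θ=220°: x = r cos θ + √(L² − h²) = -18.385067 + 176.868997 = 158.483931

θ=92°: 179.0629
θ=194°: 155.1317
θ=220°: 158.4839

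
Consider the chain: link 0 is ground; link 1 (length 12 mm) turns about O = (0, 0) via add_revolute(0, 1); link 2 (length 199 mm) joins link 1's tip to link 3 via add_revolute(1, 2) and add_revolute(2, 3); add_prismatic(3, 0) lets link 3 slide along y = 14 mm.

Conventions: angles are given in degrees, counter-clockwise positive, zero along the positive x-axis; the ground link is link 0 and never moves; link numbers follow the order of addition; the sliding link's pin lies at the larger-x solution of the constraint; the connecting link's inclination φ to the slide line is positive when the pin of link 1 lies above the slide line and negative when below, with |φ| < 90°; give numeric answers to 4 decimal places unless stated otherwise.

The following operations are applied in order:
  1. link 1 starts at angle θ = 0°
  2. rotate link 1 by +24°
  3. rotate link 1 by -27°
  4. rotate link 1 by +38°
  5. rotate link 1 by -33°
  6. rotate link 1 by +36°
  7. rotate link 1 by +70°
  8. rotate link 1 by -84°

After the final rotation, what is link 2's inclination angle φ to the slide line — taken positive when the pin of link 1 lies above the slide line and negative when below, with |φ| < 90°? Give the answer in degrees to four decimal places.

geometry: r = 12 mm, L = 199 mm, e = 14 mm; θ starts at 0°
rotate link 1 by +24°: θ ← 0° +24° = 24°
rotate link 1 by -27°: θ ← 24° -27° = -3°
rotate link 1 by +38°: θ ← -3° +38° = 35°
rotate link 1 by -33°: θ ← 35° -33° = 2°
rotate link 1 by +36°: θ ← 2° +36° = 38°
rotate link 1 by +70°: θ ← 38° +70° = 108°
rotate link 1 by -84°: θ ← 108° -84° = 24°
h = r sin θ − e = 4.880840 − 14 = -9.119160
sin φ = h / L = -9.119160 / 199 = -0.04582493
φ = arcsin(-0.04582493) = -2.626495°

-2.6265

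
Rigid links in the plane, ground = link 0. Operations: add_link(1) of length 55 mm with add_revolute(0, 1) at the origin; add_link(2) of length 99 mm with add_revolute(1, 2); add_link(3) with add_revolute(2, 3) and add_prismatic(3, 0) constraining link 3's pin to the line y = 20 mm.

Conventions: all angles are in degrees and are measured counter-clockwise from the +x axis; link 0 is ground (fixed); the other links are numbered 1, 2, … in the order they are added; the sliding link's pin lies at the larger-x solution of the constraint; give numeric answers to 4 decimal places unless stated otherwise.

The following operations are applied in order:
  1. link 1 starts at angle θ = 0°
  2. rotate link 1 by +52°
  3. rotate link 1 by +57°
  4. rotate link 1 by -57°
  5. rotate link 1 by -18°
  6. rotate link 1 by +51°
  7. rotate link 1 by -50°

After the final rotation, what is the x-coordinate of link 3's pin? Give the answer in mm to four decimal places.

geometry: r = 55 mm, L = 99 mm, e = 20 mm; θ starts at 0°
rotate link 1 by +52°: θ ← 0° +52° = 52°
rotate link 1 by +57°: θ ← 52° +57° = 109°
rotate link 1 by -57°: θ ← 109° -57° = 52°
rotate link 1 by -18°: θ ← 52° -18° = 34°
rotate link 1 by +51°: θ ← 34° +51° = 85°
rotate link 1 by -50°: θ ← 85° -50° = 35°
crank pin P = (r cos θ, r sin θ) = (45.053362, 31.546704)
h = r sin θ − e = 31.546704 − 20 = 11.546704
x = r cos θ + √(L² − h²) = 45.053362 + 98.324329 = 143.377691

143.3777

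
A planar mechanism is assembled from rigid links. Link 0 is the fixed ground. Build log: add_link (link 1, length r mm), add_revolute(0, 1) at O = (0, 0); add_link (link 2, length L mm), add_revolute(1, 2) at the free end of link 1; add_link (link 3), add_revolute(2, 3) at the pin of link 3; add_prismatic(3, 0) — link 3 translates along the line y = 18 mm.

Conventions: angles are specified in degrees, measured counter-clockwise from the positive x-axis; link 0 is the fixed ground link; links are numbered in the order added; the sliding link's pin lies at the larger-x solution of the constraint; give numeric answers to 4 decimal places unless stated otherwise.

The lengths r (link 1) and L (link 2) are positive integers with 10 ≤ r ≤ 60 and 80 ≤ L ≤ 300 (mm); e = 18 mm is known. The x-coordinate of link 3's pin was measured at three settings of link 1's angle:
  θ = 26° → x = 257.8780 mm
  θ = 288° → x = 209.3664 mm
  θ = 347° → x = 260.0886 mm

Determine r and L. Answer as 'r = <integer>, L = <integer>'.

constraint per measurement: (x − r cos θ)² + (r sin θ − e)² = L²
subtracting the θ₁ and θ₂ equations cancels the r² and L² terms:
r = (x₁² − x₂²) / (2[(x₁cos θ₁ + e sin θ₁) − (x₂cos θ₂ + e sin θ₂)]) = 59.0001 → r = 59
L² = (x₁ − r cos θ₁)² + (r sin θ₁ − e)² = 42025.0157 → L = 205.0000 → L = 205
check at θ₃=347°: x = 260.0886 (printed 260.0886) ✓

r = 59, L = 205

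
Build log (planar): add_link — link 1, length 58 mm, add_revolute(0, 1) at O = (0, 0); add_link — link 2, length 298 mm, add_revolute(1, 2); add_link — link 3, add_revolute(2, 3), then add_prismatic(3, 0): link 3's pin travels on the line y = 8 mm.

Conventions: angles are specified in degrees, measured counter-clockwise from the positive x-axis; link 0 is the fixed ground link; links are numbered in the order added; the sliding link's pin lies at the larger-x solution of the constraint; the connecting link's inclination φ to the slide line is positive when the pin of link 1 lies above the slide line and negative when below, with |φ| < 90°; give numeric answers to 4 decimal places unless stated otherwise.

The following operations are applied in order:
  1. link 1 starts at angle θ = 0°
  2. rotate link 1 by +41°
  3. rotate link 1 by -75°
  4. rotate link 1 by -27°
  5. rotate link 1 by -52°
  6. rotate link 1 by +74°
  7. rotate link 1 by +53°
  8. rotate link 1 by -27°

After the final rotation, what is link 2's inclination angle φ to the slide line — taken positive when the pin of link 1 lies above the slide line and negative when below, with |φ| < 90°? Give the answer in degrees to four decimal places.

geometry: r = 58 mm, L = 298 mm, e = 8 mm; θ starts at 0°
rotate link 1 by +41°: θ ← 0° +41° = 41°
rotate link 1 by -75°: θ ← 41° -75° = -34°
rotate link 1 by -27°: θ ← -34° -27° = -61°
rotate link 1 by -52°: θ ← -61° -52° = -113°
rotate link 1 by +74°: θ ← -113° +74° = -39°
rotate link 1 by +53°: θ ← -39° +53° = 14°
rotate link 1 by -27°: θ ← 14° -27° = -13°
h = r sin θ − e = -13.047161 − 8 = -21.047161
sin φ = h / L = -21.047161 / 298 = -0.07062806
φ = arcsin(-0.07062806) = -4.050062°

-4.0501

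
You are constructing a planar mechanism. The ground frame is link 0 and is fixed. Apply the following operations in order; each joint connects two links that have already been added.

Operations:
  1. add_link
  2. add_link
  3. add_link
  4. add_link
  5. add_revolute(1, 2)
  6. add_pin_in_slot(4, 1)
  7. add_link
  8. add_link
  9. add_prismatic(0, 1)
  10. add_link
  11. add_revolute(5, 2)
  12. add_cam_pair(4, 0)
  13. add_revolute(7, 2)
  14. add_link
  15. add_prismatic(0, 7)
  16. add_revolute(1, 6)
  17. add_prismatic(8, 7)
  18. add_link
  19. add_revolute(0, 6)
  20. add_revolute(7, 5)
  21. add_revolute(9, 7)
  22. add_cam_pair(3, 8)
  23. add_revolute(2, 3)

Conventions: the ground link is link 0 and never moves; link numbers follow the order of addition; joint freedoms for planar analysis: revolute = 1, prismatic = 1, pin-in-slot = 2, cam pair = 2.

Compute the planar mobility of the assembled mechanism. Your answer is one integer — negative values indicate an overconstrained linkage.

link 0 = ground. State L|J1|J2 = 1|0|0
+link1  2|0|0
+link2  3|0|0
+link3  4|0|0
+link4  5|0|0
R(1,2) f=1→J1  5|1|0
PS(4,1) f=2→J2  5|1|1
+link5  6|1|1
+link6  7|1|1
P(0,1) f=1→J1  7|2|1
+link7  8|2|1
R(5,2) f=1→J1  8|3|1
C(4,0) f=2→J2  8|3|2
R(7,2) f=1→J1  8|4|2
+link8  9|4|2
P(0,7) f=1→J1  9|5|2
R(1,6) f=1→J1  9|6|2
P(8,7) f=1→J1  9|7|2
+link9  10|7|2
R(0,6) f=1→J1  10|8|2
R(7,5) f=1→J1  10|9|2
R(9,7) f=1→J1  10|10|2
C(3,8) f=2→J2  10|10|3
R(2,3) f=1→J1  10|11|3
M = 3(10−1)−2·11−3 = 27−22−3 = 2

M = 2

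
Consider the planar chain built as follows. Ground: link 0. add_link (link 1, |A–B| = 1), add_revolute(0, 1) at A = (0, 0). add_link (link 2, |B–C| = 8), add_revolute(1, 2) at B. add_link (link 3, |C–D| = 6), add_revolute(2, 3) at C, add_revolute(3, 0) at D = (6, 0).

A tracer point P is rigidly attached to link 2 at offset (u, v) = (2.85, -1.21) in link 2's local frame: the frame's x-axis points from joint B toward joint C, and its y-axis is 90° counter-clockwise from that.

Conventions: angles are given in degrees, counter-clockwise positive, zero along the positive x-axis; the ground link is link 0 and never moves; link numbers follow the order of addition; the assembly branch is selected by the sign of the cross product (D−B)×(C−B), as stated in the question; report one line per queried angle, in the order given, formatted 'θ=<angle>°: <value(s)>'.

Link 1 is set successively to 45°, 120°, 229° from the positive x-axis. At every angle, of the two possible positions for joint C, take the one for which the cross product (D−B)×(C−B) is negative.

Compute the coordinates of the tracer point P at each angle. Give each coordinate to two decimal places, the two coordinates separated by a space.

A=(0,0), D=(6.00,0)
θ=45°: B = A + 1.00·(cos45°, sin45°) = (0.7071, 0.7071)
θ=45°: |BD| = 5.3399
θ=45°: circle(B,8.00) ∩ circle(D,6.00): a=5.2917, h=5.9998
θ=45°:   candidates: C₊=(6.7467,5.9534) cross=32.038; C₋=(5.1577,-5.9406) cross=-32.038
θ=45°:   branch - wants cross < 0 → take C=(5.1577,-5.9406) (cross=-32.038)
θ=45°: ex = (C−B)/|BC| = (0.5563,-0.8310); ey = (0.8310,0.5563)
θ=45°: P = B + 2.85·ex + -1.21·ey = (1.2872,-2.3343)
θ=120°: B = A + 1.00·(cos120°, sin120°) = (-0.5000, 0.8660)
θ=120°: |BD| = 6.5574
θ=120°: circle(B,8.00) ∩ circle(D,6.00): a=5.4137, h=5.8900
θ=120°:   candidates: C₊=(5.6442,5.9894) cross=38.623; C₋=(4.0884,-5.6873) cross=-38.623
θ=120°:   branch - wants cross < 0 → take C=(4.0884,-5.6873) (cross=-38.623)
θ=120°: ex = (C−B)/|BC| = (0.5736,-0.8192); ey = (0.8192,0.5736)
θ=120°: P = B + 2.85·ex + -1.21·ey = (0.1434,-2.1626)
θ=229°: B = A + 1.00·(cos229°, sin229°) = (-0.6561, -0.7547)
θ=229°: |BD| = 6.6987
θ=229°: circle(B,8.00) ∩ circle(D,6.00): a=5.4393, h=5.8663
θ=229°:   candidates: C₊=(4.0877,5.6871) cross=39.297; C₋=(5.4095,-5.9709) cross=-39.297
θ=229°:   branch - wants cross < 0 → take C=(5.4095,-5.9709) (cross=-39.297)
θ=229°: ex = (C−B)/|BC| = (0.7582,-0.6520); ey = (0.6520,0.7582)
θ=229°: P = B + 2.85·ex + -1.21·ey = (0.7159,-3.5304)

θ=45°: 1.29 -2.33
θ=120°: 0.14 -2.16
θ=229°: 0.72 -3.53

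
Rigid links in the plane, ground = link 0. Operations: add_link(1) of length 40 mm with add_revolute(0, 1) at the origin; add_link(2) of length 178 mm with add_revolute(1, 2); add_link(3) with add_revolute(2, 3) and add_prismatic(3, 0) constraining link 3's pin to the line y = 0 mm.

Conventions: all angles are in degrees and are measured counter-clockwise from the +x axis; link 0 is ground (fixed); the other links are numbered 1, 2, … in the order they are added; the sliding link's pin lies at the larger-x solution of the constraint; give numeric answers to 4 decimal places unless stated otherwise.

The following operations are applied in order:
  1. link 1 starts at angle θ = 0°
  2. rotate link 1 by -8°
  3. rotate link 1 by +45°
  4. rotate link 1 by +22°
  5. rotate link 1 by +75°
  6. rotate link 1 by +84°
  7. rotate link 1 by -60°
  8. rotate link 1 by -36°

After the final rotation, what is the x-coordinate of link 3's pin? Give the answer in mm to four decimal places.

geometry: r = 40 mm, L = 178 mm, e = 0 mm; θ starts at 0°
rotate link 1 by -8°: θ ← 0° -8° = -8°
rotate link 1 by +45°: θ ← -8° +45° = 37°
rotate link 1 by +22°: θ ← 37° +22° = 59°
rotate link 1 by +75°: θ ← 59° +75° = 134°
rotate link 1 by +84°: θ ← 134° +84° = 218°
rotate link 1 by -60°: θ ← 218° -60° = 158°
rotate link 1 by -36°: θ ← 158° -36° = 122°
crank pin P = (r cos θ, r sin θ) = (-21.196771, 33.921924)
h = r sin θ − e = 33.921924 − 0 = 33.921924
x = r cos θ + √(L² − h²) = -21.196771 + 174.737812 = 153.541042

153.5410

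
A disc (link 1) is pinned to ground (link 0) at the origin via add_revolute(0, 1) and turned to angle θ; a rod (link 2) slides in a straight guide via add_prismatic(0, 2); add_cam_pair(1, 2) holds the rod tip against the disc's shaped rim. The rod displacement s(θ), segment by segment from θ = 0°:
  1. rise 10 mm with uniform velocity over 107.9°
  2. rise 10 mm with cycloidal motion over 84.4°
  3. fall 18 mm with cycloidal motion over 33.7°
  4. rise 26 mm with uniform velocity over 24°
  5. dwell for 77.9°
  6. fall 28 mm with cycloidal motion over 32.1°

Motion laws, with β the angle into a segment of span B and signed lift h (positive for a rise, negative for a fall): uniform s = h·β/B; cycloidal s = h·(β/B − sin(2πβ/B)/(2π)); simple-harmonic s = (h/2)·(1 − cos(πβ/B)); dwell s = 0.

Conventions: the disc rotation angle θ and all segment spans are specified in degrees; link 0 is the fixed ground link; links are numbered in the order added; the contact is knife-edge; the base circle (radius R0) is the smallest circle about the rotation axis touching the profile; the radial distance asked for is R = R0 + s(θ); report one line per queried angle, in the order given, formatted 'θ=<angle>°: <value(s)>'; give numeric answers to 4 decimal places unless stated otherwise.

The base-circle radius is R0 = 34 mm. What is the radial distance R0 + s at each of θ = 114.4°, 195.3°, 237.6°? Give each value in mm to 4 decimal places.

segment 1 (0° to 107.9°, uniform, h = 10) is passed completely: s = 0.0000 + (10) = 10.0000
θ = 114.4° falls in segment 2 (107.9° to 192.3°, cycloidal, h = 10): β = 114.4 − 107.9 = 6.5°, B = 84.4°; Δs = 10·(0.0770 − sin(2π·0.0770)/(2π)) = 0.0297; s = 10.0000 + 0.0297 = 10.0297
segment 2 (107.9° to 192.3°, cycloidal, h = 10) is passed completely: s = 10.0000 + (10) = 20.0000
θ = 195.3° falls in segment 3 (192.3° to 226°, cycloidal, h = -18): β = 195.3 − 192.3 = 3°, B = 33.7°; Δs = -18·(0.0890 − sin(2π·0.0890)/(2π)) = -0.0823; s = 20.0000 − 0.0823 = 19.9177
segment 3 (192.3° to 226°, cycloidal, h = -18) is passed completely: s = 20.0000 + (-18) = 2.0000
θ = 237.6° falls in segment 4 (226° to 250°, uniform, h = 26): β = 237.6 − 226 = 11.6°, B = 24°; Δs = 26·11.6/24 = 12.5667; s = 2.0000 + 12.5667 = 14.5667
θ=114.4°: R = R0 + s = 34 + 10.0297 = 44.0297
θ=195.3°: R = R0 + s = 34 + 19.9177 = 53.9177
θ=237.6°: R = R0 + s = 34 + 14.5667 = 48.5667

θ=114.4°: 44.0297
θ=195.3°: 53.9177
θ=237.6°: 48.5667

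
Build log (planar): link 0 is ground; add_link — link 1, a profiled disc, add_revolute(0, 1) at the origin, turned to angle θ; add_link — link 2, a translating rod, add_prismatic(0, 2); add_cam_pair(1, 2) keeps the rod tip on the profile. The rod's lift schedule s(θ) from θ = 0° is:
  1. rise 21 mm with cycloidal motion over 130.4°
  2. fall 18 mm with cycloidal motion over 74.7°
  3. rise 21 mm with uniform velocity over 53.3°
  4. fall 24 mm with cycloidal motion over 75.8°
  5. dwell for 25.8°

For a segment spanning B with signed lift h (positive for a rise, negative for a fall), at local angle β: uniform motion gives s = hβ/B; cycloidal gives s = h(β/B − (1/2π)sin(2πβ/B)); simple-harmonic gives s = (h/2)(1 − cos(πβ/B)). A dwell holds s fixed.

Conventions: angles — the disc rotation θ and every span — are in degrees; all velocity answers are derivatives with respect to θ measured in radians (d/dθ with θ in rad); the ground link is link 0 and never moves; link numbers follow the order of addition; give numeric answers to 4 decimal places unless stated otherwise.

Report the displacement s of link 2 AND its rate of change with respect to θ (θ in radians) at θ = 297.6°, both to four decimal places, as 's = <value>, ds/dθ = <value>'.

seg 1 [0°–130.4°] cycloidal, h=21: full span → s += 21 → s = 21.0000
seg 2 [130.4°–205.1°] cycloidal, h=-18: full span → s += -18 → s = 3.0000
seg 3 [205.1°–258.4°] uniform, h=21: full span → s += 21 → s = 24.0000
seg 4 [258.4°–334.2°] cycloidal, h=-24: θ=297.6° here. β=39.2, B=75.8. -24·(0.5172 − sin(2π·0.5172)/(2π)) = -12.8224 → s = 11.1776
velocity in seg [258.4°–334.2°] (cycloidal), θ in radians: β = 39.2° = 0.6842 rad, B = 75.8° = 1.3230 rad; ds/dθ = (h/B)(1 − cos(2πβ/B)) = ((-24)/1.3230)(1 − cos(2π·0.5172)) = -36.177062 mm/rad

s = 11.1776, ds/dθ = -36.1771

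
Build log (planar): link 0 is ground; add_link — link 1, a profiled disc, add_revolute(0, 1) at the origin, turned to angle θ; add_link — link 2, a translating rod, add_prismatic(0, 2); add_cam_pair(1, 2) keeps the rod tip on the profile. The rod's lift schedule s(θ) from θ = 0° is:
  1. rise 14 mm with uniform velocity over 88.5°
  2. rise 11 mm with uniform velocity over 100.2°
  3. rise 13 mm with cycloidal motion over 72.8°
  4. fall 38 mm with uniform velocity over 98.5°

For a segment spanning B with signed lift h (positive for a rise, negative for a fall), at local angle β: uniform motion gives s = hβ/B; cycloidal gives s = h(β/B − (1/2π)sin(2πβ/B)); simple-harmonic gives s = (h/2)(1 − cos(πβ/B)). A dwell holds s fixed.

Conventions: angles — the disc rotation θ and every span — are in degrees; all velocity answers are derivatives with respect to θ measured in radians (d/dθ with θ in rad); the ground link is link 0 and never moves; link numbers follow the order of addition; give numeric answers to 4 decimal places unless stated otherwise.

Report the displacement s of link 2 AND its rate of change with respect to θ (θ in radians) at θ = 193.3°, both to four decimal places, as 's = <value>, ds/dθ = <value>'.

seg 1 [0°–88.5°] uniform, h=14: full span → s += 14 → s = 14.0000
seg 2 [88.5°–188.7°] uniform, h=11: full span → s += 11 → s = 25.0000
seg 3 [188.7°–261.5°] cycloidal, h=13: θ=193.3° here. β=4.6, B=72.8. 13·(0.0632 − sin(2π·0.0632)/(2π)) = 0.0214 → s = 25.0214
velocity in seg [188.7°–261.5°] (cycloidal), θ in radians: β = 4.6° = 0.0803 rad, B = 72.8° = 1.2706 rad; ds/dθ = (h/B)(1 − cos(2πβ/B)) = (13/1.2706)(1 − cos(2π·0.0632)) = 0.795802 mm/rad

s = 25.0214, ds/dθ = 0.7958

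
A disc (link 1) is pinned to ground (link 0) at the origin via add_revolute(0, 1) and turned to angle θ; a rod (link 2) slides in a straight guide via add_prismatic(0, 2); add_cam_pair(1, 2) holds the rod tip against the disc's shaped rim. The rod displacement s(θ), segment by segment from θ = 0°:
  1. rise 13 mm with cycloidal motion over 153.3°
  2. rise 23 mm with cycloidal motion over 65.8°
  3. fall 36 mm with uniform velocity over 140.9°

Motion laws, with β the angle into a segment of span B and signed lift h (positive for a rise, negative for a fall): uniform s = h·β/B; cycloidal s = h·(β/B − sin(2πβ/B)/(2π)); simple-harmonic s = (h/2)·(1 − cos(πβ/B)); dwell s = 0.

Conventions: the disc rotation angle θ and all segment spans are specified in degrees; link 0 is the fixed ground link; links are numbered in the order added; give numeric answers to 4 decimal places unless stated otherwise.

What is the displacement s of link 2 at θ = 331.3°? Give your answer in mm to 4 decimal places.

segment 1 (0° to 153.3°, cycloidal, h = 13) is passed completely: s = 0.0000 + (13) = 13.0000
segment 2 (153.3° to 219.1°, cycloidal, h = 23) is passed completely: s = 13.0000 + (23) = 36.0000
θ = 331.3° falls in segment 3 (219.1° to 360°, uniform, h = -36): β = 331.3 − 219.1 = 112.2°, B = 140.9°; Δs = -36·112.2/140.9 = -28.6671; s = 36.0000 − 28.6671 = 7.3329

7.3329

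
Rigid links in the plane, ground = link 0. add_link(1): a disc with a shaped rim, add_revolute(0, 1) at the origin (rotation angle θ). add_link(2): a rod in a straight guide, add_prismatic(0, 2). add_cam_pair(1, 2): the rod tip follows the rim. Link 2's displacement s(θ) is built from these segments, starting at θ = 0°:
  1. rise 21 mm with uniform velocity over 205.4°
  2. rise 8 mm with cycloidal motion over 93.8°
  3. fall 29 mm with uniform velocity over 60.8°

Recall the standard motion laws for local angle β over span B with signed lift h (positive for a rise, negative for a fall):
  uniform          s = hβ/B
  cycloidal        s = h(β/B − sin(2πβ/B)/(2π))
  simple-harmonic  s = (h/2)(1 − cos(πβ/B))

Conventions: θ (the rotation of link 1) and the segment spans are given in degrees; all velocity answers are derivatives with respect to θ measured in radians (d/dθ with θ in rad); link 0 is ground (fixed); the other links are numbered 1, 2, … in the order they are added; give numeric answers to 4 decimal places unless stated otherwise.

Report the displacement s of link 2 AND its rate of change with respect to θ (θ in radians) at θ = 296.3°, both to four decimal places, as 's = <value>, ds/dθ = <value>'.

segment 1 (0° to 205.4°, uniform, h = 21) is passed completely: s = 0.0000 + (21) = 21.0000
θ = 296.3° falls in segment 2 (205.4° to 299.2°, cycloidal, h = 8): β = 296.3 − 205.4 = 90.9°, B = 93.8°; Δs = 8·(0.9691 − sin(2π·0.9691)/(2π)) = 7.9984; s = 21.0000 + 7.9984 = 28.9984
velocity in seg [205.4°–299.2°] (cycloidal), θ in radians: β = 90.9° = 1.5865 rad, B = 93.8° = 1.6371 rad; ds/dθ = (h/B)(1 − cos(2πβ/B)) = (8/1.6371)(1 − cos(2π·0.9691)) = 0.091910 mm/rad

s = 28.9984, ds/dθ = 0.0919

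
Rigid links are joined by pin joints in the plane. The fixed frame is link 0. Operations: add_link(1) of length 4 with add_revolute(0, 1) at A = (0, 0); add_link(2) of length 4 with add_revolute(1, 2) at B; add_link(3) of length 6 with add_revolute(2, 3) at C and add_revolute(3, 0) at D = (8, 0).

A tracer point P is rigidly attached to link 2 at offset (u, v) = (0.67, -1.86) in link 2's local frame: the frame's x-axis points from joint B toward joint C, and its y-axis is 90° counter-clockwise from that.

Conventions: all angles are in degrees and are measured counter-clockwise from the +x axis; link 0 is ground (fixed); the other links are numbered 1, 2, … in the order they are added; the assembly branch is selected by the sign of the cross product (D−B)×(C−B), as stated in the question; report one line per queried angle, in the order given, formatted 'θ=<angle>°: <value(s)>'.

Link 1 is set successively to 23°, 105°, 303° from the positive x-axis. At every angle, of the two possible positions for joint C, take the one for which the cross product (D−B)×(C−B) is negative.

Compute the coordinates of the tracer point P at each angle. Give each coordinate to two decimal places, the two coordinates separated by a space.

A=(0,0), D=(8.00,0)
θ=23°: B = A + 4.00·(cos23°, sin23°) = (3.6820, 1.5629)
θ=23°: |BD| = 4.5921
θ=23°: circle(B,4.00) ∩ circle(D,6.00): a=0.1184, h=3.9982
θ=23°:   candidates: C₊=(5.1542,5.2822) cross=18.360; C₋=(2.4326,-2.2369) cross=-18.360
θ=23°:   branch - wants cross < 0 → take C=(2.4326,-2.2369) (cross=-18.360)
θ=23°: ex = (C−B)/|BC| = (-0.3124,-0.9500); ey = (0.9500,-0.3124)
θ=23°: P = B + 0.67·ex + -1.86·ey = (1.7058,1.5074)
θ=105°: B = A + 4.00·(cos105°, sin105°) = (-1.0353, 3.8637)
θ=105°: |BD| = 9.8267
θ=105°: circle(B,4.00) ∩ circle(D,6.00): a=3.8957, h=0.9074
θ=105°:   candidates: C₊=(2.9035,3.1663) cross=8.916; C₋=(2.1899,1.4977) cross=-8.916
θ=105°:   branch - wants cross < 0 → take C=(2.1899,1.4977) (cross=-8.916)
θ=105°: ex = (C−B)/|BC| = (0.8063,-0.5915); ey = (0.5915,0.8063)
θ=105°: P = B + 0.67·ex + -1.86·ey = (-1.5953,1.9677)
θ=303°: B = A + 4.00·(cos303°, sin303°) = (2.1786, -3.3547)
θ=303°: |BD| = 6.7189
θ=303°: circle(B,4.00) ∩ circle(D,6.00): a=1.8711, h=3.5354
θ=303°:   candidates: C₊=(2.0345,0.6427) cross=23.754; C₋=(5.5649,-5.4836) cross=-23.754
θ=303°:   branch - wants cross < 0 → take C=(5.5649,-5.4836) (cross=-23.754)
θ=303°: ex = (C−B)/|BC| = (0.8466,-0.5322); ey = (0.5322,0.8466)
θ=303°: P = B + 0.67·ex + -1.86·ey = (1.7558,-5.2859)

θ=23°: 1.71 1.51
θ=105°: -1.60 1.97
θ=303°: 1.76 -5.29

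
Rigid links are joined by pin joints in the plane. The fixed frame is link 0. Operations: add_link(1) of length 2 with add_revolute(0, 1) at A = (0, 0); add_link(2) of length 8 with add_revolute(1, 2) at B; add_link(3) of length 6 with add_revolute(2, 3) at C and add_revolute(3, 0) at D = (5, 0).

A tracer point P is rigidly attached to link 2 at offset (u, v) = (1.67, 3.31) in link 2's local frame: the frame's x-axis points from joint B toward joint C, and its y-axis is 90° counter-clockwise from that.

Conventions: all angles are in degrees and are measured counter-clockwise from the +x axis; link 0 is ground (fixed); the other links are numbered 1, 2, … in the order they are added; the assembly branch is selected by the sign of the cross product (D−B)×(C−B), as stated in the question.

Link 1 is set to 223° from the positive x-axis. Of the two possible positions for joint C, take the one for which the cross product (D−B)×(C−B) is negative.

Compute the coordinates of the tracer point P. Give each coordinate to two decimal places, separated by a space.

A=(0,0), D=(5.00,0)
B = A + 2.00·(cos223°, sin223°) = (-1.4627, -1.3640)
|BD| = 6.6051
circle(B,8.00) ∩ circle(D,6.00): a=5.4221, h=5.8822
  candidates: C₊=(2.6278,5.5111) cross=38.853; C₋=(5.0573,-5.9997) cross=-38.853
  branch - wants cross < 0 → take C=(5.0573,-5.9997) (cross=-38.853)
ex = (C−B)/|BC| = (0.8150,-0.5795); ey = (0.5795,0.8150)
P = B + 1.67·ex + 3.31·ey = (1.8164,0.3659)

1.82 0.37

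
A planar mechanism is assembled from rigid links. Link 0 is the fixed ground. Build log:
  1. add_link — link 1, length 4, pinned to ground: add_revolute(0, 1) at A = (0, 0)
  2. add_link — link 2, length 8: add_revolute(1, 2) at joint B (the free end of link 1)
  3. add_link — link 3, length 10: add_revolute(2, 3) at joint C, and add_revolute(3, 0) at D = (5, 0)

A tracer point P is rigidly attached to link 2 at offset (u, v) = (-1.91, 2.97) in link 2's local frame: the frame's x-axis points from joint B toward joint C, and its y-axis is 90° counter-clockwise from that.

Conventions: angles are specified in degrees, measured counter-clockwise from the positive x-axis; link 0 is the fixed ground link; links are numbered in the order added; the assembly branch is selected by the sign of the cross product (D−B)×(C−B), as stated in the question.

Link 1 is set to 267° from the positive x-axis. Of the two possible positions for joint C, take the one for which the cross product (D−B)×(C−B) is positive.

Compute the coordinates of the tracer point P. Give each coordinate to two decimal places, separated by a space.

A=(0,0), D=(5.00,0)
B = A + 4.00·(cos267°, sin267°) = (-0.2093, -3.9945)
|BD| = 6.5646
circle(B,8.00) ∩ circle(D,10.00): a=0.5403, h=7.9817
  candidates: C₊=(-4.6375,2.6682) cross=52.397; C₋=(5.0763,-9.9997) cross=-52.397
  branch + wants cross > 0 → take C=(-4.6375,2.6682) (cross=52.397)
ex = (C−B)/|BC| = (-0.5535,0.8328); ey = (-0.8328,-0.5535)
P = B + -1.91·ex + 2.97·ey = (-1.6257,-7.2292)

-1.63 -7.23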